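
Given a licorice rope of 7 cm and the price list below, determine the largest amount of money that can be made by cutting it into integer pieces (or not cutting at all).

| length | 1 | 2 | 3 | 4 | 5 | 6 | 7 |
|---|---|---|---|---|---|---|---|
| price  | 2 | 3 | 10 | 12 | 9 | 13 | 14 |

22

Consider every possible first cut. v[k] is the best of p[i]+v[k−i] over all sellable i≤k.
v[1] = 2
v[2] = max(2+2, 3+0) = 4
v[3] = max(2+4, 3+2, 10+0) = 10
v[4] = max(2+10, 3+4, 10+2, 12+0) = 12
v[5] = max(2+12, 3+10, 10+4, 12+2, 9+0) = 14
v[6] = max(2+14, 3+12, 10+10, 12+4, 9+2, 13+0) = 20
v[7] = max(2+20, 3+14, 10+12, …, 13+2, 14+0) = 22
One optimal cutting: 3 + 3 + 1 → ¢10 + ¢10 + ¢2 = ¢22.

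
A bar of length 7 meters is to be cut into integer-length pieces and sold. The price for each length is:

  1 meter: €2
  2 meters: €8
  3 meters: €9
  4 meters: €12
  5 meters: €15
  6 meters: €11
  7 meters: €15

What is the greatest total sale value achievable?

Consider every possible first cut. r[k] is the best of p[i]+r[k−i] over all sellable i≤k.
r[1] = 2
r[2] = max(2+2, 8+0) = 8
r[3] = max(2+8, 8+2, 9+0) = 10
r[4] = max(2+10, 8+8, 9+2, 12+0) = 16
r[5] = max(2+16, 8+10, 9+8, 12+2, 15+0) = 18
r[6] = max(2+18, 8+16, 9+10, 12+8, 15+2, 11+0) = 24
r[7] = max(2+24, 8+18, 9+16, …, 11+2, 15+0) = 26
One optimal cutting: 2 + 2 + 2 + 1 → €8 + €8 + €8 + €2 = €26.

26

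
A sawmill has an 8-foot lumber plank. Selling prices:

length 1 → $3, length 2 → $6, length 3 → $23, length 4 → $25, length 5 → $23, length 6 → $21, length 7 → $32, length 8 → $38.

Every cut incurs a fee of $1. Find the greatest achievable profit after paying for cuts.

50

Build v[k] bottom-up: v[k] = max over allowed piece i of (p[i] + v[k−i]) − 1 per cut.
v[1] = 3
v[2] = 6
v[3] = 23
v[4] = 25  (first piece 1, then v[3]=23)
v[5] = 28  (first piece 2, then v[3]=23)
v[6] = 45  (first piece 3, then v[3]=23)
v[7] = 47  (first piece 1, then v[6]=45)
v[8] = 50  (first piece 2, then v[6]=45)
One optimal plan: pieces 3 + 3 + 2 (2 cuts) → $52 − $2 = $50.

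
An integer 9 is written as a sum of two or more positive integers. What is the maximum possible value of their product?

27

Define prod[k] = max over 1≤i<k of i · max(k−i, prod[k−i]); the inner max lets the remainder stay uncut if that's better.
prod[2] = 1·max(1,0) = 1·1 = 1
prod[3] = 1·max(2,1) = 1·2 = 2
prod[4] = 2·max(2,1) = 2·2 = 4
prod[5] = 2·max(3,2) = 2·3 = 6
prod[6] = 3·max(3,2) = 3·3 = 9
prod[7] = 2·max(5,6) = 2·6 = 12
prod[8] = 2·max(6,9) = 2·9 = 18
prod[9] = 3·max(6,9) = 3·9 = 27
One optimal split: 3 + 3 + 3; product 3·3·3 = 27.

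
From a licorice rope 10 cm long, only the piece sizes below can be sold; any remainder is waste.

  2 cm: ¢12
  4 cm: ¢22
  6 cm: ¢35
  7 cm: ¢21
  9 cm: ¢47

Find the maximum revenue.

Let r[k] be the best obtainable value from length k. For each k, try every first piece i and keep the best of price[i] + r[k−i].
r[1] = 0
r[2] = 12
r[3] = 12
r[4] = max(12+12, 22+0) = 24
r[5] = max(12+12, 22+0) = 24
r[6] = max(12+24, 22+12, 35+0) = 36
r[7] = max(12+24, 22+12, 35+0, 21+0) = 36
r[8] = max(12+36, 22+24, 35+12, 21+0) = 48
r[9] = max(12+36, 22+24, 35+12, 21+12, 47+0) = 48
r[10] = max(12+48, 22+36, 35+24, 21+12, 47+0) = 60
One optimal cutting: 2 + 2 + 2 + 2 + 2 → ¢60.

60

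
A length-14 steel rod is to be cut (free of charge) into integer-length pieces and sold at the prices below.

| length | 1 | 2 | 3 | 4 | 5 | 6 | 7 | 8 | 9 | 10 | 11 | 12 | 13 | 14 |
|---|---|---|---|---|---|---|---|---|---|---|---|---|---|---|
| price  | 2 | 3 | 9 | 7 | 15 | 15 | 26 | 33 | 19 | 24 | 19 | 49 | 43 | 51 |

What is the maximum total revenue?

Build v[k] bottom-up: v[k] = max over allowed piece i of (p[i] + v[k−i]).
v[1] = 2
v[2] = max(2+2, 3+0) = 4
v[3] = max(2+4, 3+2, 9+0) = 9
v[4] = max(2+9, 3+4, 9+2, 7+0) = 11
v[5] = max(2+11, 3+9, 9+4, 7+2, 15+0) = 15
v[6] = max(2+15, 3+11, 9+9, 7+4, 15+2, 15+0) = 18
v[7] = max(2+18, 3+15, 9+11, …, 15+2, 26+0) = 26
v[8] = max(2+26, 3+18, 9+15, …, 26+2, 33+0) = 33
v[9] = max(2+33, 3+26, 9+18, …, 33+2, 19+0) = 35
v[10] = max(2+35, 3+33, 9+26, …, 19+2, 24+0) = 37
v[11] = max(2+37, 3+35, 9+33, …, 24+2, 19+0) = 42
v[12] = max(2+42, 3+37, 9+35, …, 19+2, 49+0) = 49
v[13] = max(2+49, 3+42, 9+37, …, 49+2, 43+0) = 51
v[14] = max(2+51, 3+49, 9+42, …, 43+2, 51+0) = 53
One optimal cutting: 12 + 1 + 1 → $49 + $2 + $2 = $53.

53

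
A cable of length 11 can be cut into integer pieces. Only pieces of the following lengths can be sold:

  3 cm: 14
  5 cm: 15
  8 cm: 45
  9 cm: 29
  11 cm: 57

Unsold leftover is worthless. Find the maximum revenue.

59

Build f[k] bottom-up: f[k] = max over allowed piece i of (p[i] + f[k−i]).
f[1] = 0
f[2] = 0
f[3] = 14
f[4] = 14
f[5] = max(14+0, 15+0) = 15
f[6] = max(14+14, 15+0) = 28
f[7] = max(14+14, 15+0) = 28
f[8] = max(14+15, 15+14, 45+0) = 45
f[9] = max(14+28, 15+14, 45+0, 29+0) = 45
f[10] = max(14+28, 15+15, 45+0, 29+0) = 45
f[11] = max(14+45, 15+28, 45+14, 29+0, 57+0) = 59
One optimal cutting: 8 + 3 → 59.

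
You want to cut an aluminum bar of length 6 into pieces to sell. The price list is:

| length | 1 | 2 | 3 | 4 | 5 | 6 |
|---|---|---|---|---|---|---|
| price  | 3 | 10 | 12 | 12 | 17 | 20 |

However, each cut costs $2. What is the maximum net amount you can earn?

Consider every possible first cut. v[k] is the best of p[i]+v[k−i] over all sellable i≤k, charging 2 whenever i<k.
v[1] = 3
v[2] = max(3+3-2, 10+0) = 10
v[3] = max(3+10-2, 10+3-2, 12+0) = 12
v[4] = max(3+12-2, 10+10-2, 12+3-2, 12+0) = 18
v[5] = max(3+18-2, 10+12-2, 12+10-2, 12+3-2, 17+0) = 20
v[6] = max(3+20-2, 10+18-2, 12+12-2, 12+10-2, 17+3-2, 20+0) = 26
One optimal plan: pieces 2 + 2 + 2 (2 cuts) → $30 − $4 = $26.

26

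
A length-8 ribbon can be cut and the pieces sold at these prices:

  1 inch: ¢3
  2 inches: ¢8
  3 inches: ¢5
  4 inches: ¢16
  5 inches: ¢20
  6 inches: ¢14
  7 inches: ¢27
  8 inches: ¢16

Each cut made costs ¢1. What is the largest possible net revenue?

31

Consider every possible first cut. v[k] is the best of p[i]+v[k−i] over all sellable i≤k, charging 1 whenever i<k.
v[1] = 3
v[2] = 8
v[3] = 10  (first piece 1, then v[2]=8)
v[4] = 16
v[5] = 20
v[6] = 23  (first piece 2, then v[4]=16)
v[7] = 27  (first piece 2, then v[5]=20)
v[8] = 31  (first piece 4, then v[4]=16)
One optimal plan: pieces 4 + 4 (1 cut) → ¢32 − ¢1 = ¢31.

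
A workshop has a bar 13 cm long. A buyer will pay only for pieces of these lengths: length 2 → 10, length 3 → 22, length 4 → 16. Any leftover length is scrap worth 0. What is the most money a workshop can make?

Build best[k] bottom-up: best[k] = max over allowed piece i of (p[i] + best[k−i]).
best[1] = 0
best[2] = 10
best[3] = max(10+0, 22+0) = 22
best[4] = max(10+10, 22+0, 16+0) = 22
best[5] = max(10+22, 22+10, 16+0) = 32
best[6] = max(10+22, 22+22, 16+10) = 44
best[7] = max(10+32, 22+22, 16+22) = 44
best[8] = max(10+44, 22+32, 16+22) = 54
best[9] = max(10+44, 22+44, 16+32) = 66
best[10] = max(10+54, 22+44, 16+44) = 66
best[11] = max(10+66, 22+54, 16+44) = 76
best[12] = max(10+66, 22+66, 16+54) = 88
best[13] = max(10+76, 22+66, 16+66) = 88
One optimal cutting: pieces 3 + 3 + 3 + 3 with 1 cm of scrap → 88.

88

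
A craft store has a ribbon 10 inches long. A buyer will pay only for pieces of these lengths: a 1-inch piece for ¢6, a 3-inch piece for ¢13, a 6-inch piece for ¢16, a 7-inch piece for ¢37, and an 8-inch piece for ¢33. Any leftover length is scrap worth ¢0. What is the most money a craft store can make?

60

Consider every possible first cut. best[k] is the best of p[i]+best[k−i] over all sellable i≤k.
best[1] = 6
best[2] = 12  (first piece 1, then best[1]=6)
best[3] = 18  (first piece 1, then best[2]=12)
best[4] = 24  (first piece 1, then best[3]=18)
best[5] = 30  (first piece 1, then best[4]=24)
best[6] = 36  (first piece 1, then best[5]=30)
best[7] = 42  (first piece 1, then best[6]=36)
best[8] = 48  (first piece 1, then best[7]=42)
best[9] = 54  (first piece 1, then best[8]=48)
best[10] = 60  (first piece 1, then best[9]=54)
One optimal cutting: 1 + 1 + 1 + 1 + 1 + 1 + 1 + 1 + 1 + 1 → ¢60.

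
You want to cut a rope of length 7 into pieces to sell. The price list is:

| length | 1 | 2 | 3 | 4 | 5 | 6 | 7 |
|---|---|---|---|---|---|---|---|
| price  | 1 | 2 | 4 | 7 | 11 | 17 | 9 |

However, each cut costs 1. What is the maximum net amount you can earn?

17

Let r[k] be the best obtainable value from length k. For each k, try every first piece i and keep the best of price[i] + r[k−i] minus the 1 cut fee when i<k.
r[1] = 1
r[2] = max(1+1-1, 2+0) = 2
r[3] = max(1+2-1, 2+1-1, 4+0) = 4
r[4] = max(1+4-1, 2+2-1, 4+1-1, 7+0) = 7
r[5] = max(1+7-1, 2+4-1, 4+2-1, 7+1-1, 11+0) = 11
r[6] = max(1+11-1, 2+7-1, 4+4-1, 7+2-1, 11+1-1, 17+0) = 17
r[7] = max(1+17-1, 2+11-1, 4+7-1, …, 17+1-1, 9+0) = 17
One optimal plan: pieces 6 + 1 (1 cut) → 18 − 1 = 17.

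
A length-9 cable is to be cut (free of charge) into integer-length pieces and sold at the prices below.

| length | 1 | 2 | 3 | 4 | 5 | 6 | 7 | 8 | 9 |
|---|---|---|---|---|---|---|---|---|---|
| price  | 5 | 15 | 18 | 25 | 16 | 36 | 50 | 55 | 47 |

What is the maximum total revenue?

65

Build r[k] bottom-up: r[k] = max over allowed piece i of (p[i] + r[k−i]).
r[1] = 5
r[2] = max(5+5, 15+0) = 15
r[3] = max(5+15, 15+5, 18+0) = 20
r[4] = max(5+20, 15+15, 18+5, 25+0) = 30
r[5] = max(5+30, 15+20, 18+15, 25+5, 16+0) = 35
r[6] = max(5+35, 15+30, 18+20, 25+15, 16+5, 36+0) = 45
r[7] = max(5+45, 15+35, 18+30, …, 36+5, 50+0) = 50
r[8] = max(5+50, 15+45, 18+35, …, 50+5, 55+0) = 60
r[9] = max(5+60, 15+50, 18+45, …, 55+5, 47+0) = 65
One optimal cutting: 2 + 2 + 2 + 2 + 1 → €15 + €15 + €15 + €15 + €5 = €65.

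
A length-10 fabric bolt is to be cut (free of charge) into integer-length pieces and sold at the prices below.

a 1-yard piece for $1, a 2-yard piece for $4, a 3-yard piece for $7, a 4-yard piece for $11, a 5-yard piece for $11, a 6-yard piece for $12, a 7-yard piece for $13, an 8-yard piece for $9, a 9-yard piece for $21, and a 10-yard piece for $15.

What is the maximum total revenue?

26

Consider every possible first cut. best[k] is the best of p[i]+best[k−i] over all sellable i≤k.
best[1] = 1
best[2] = max(1+1, 4+0) = 4
best[3] = max(1+4, 4+1, 7+0) = 7
best[4] = max(1+7, 4+4, 7+1, 11+0) = 11
best[5] = max(1+11, 4+7, 7+4, 11+1, 11+0) = 12
best[6] = max(1+12, 4+11, 7+7, 11+4, 11+1, 12+0) = 15
best[7] = max(1+15, 4+12, 7+11, …, 12+1, 13+0) = 18
best[8] = max(1+18, 4+15, 7+12, …, 13+1, 9+0) = 22
best[9] = max(1+22, 4+18, 7+15, …, 9+1, 21+0) = 23
best[10] = max(1+23, 4+22, 7+18, …, 21+1, 15+0) = 26
One optimal cutting: 4 + 4 + 2 → $11 + $11 + $4 = $26.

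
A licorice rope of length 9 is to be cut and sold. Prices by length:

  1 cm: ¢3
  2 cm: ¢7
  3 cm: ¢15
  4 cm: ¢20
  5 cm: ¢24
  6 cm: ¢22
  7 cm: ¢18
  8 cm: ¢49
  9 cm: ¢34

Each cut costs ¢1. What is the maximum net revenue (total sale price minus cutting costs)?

Let net[k] be the best obtainable value from length k. For each k, try every first piece i and keep the best of price[i] + net[k−i] minus the 1 cut fee when i<k.
net[1] = 3
net[2] = max(3+3-1, 7+0) = 7
net[3] = max(3+7-1, 7+3-1, 15+0) = 15
net[4] = max(3+15-1, 7+7-1, 15+3-1, 20+0) = 20
net[5] = max(3+20-1, 7+15-1, 15+7-1, 20+3-1, 24+0) = 24
net[6] = max(3+24-1, 7+20-1, 15+15-1, 20+7-1, 24+3-1, 22+0) = 29
net[7] = max(3+29-1, 7+24-1, 15+20-1, …, 22+3-1, 18+0) = 34
net[8] = max(3+34-1, 7+29-1, 15+24-1, …, 18+3-1, 49+0) = 49
net[9] = max(3+49-1, 7+34-1, 15+29-1, …, 49+3-1, 34+0) = 51
One optimal plan: pieces 8 + 1 (1 cut) → ¢52 − ¢1 = ¢51.

51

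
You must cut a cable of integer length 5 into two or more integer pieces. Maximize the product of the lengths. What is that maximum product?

Fill g[k] for k=2..5: at each k try every first piece i and multiply by the better of (k−i) uncut or g[k−i].
g[2] = 1·max(1,0) = 1·1 = 1
g[3] = max(1·2, 2·1) = 2
g[4] = max(1·3, 2·2, 3·1) = 4
g[5] = max(1·4, 2·3, 3·2, 4·1) = 6
One optimal split: 3 + 2; product 3·2 = 6.

6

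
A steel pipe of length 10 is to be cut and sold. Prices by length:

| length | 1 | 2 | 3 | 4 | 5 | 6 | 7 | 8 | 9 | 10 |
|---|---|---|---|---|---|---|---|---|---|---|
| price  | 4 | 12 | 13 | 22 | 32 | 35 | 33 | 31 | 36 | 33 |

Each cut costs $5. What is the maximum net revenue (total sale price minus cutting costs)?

59

Let r[k] be the best obtainable value from length k. For each k, try every first piece i and keep the best of price[i] + r[k−i] minus the 5 cut fee when i<k.
r[1] = 4
r[2] = max(4+4-5, 12+0) = 12
r[3] = max(4+12-5, 12+4-5, 13+0) = 13
r[4] = max(4+13-5, 12+12-5, 13+4-5, 22+0) = 22
r[5] = max(4+22-5, 12+13-5, 13+12-5, 22+4-5, 32+0) = 32
r[6] = max(4+32-5, 12+22-5, 13+13-5, 22+12-5, 32+4-5, 35+0) = 35
r[7] = max(4+35-5, 12+32-5, 13+22-5, …, 35+4-5, 33+0) = 39
r[8] = max(4+39-5, 12+35-5, 13+32-5, …, 33+4-5, 31+0) = 42
r[9] = max(4+42-5, 12+39-5, 13+35-5, …, 31+4-5, 36+0) = 49
r[10] = max(4+49-5, 12+42-5, 13+39-5, …, 36+4-5, 33+0) = 59
One optimal plan: pieces 5 + 5 (1 cut) → $64 − $5 = $59.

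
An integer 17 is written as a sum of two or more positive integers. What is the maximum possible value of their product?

Fill P[k] for k=2..17: at each k try every first piece i and multiply by the better of (k−i) uncut or P[k−i].
P[2] = 1*max(1,0) = 1*1 = 1
P[3] = 1*max(2,1) = 1*2 = 2
P[4] = 2*max(2,1) = 2*2 = 4
P[5] = 2*max(3,2) = 2*3 = 6
P[6] = 3*max(3,2) = 3*3 = 9
P[7] = 2*max(5,6) = 2*6 = 12
P[8] = 2*max(6,9) = 2*9 = 18
P[9] = 3*max(6,9) = 3*9 = 27
P[10] = 2*max(8,18) = 2*18 = 36
P[11] = 2*max(9,27) = 2*27 = 54
P[12] = 3*max(9,27) = 3*27 = 81
P[13] = 2*max(11,54) = 2*54 = 108
P[14] = 2*max(12,81) = 2*81 = 162
P[15] = 3*max(12,81) = 3*81 = 243
P[16] = 2*max(14,162) = 2*162 = 324
P[17] = 2*max(15,243) = 2*243 = 486
One optimal split: 3 + 3 + 3 + 3 + 3 + 2; product 3*3*3*3*3*2 = 486.

486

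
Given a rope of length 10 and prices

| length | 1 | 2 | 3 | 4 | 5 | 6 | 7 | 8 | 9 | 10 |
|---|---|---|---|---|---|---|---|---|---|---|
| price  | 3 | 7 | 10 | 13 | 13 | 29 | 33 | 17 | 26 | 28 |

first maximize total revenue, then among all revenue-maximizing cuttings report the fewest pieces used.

Consider every possible first cut. r[k] is the best of p[i]+r[k−i] over all sellable i≤k.
r[1] = 3
r[2] = max(3+3, 7+0) = 7
r[3] = max(3+7, 7+3, 10+0) = 10
r[4] = max(3+10, 7+7, 10+3, 13+0) = 14
r[5] = max(3+14, 7+10, 10+7, 13+3, 13+0) = 17
r[6] = max(3+17, 7+14, 10+10, 13+7, 13+3, 29+0) = 29
r[7] = max(3+29, 7+17, 10+14, …, 29+3, 33+0) = 33
r[8] = max(3+33, 7+29, 10+17, …, 33+3, 17+0) = 36
r[9] = max(3+36, 7+33, 10+29, …, 17+3, 26+0) = 40
r[10] = max(3+40, 7+36, 10+33, …, 26+3, 28+0) = 43
Maximum revenue is 43.
Now minimize piece count subject to staying optimal: for each k, pieces[k] = 1 + min over i with p[i]+r[k−i]=r[k] of pieces[k−i].
pieces[7] = 1
pieces[8] = 2
pieces[9] = 2
pieces[10] = 2

2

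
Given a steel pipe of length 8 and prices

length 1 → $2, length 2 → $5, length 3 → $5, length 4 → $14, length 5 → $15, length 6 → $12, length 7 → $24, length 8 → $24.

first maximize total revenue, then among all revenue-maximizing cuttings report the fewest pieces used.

2

Let r[k] be the best obtainable value from length k. For each k, try every first piece i and keep the best of price[i] + r[k−i].
r[1] = 2
r[2] = 5
r[3] = 7  (first piece 1, then r[2]=5)
r[4] = 14
r[5] = 16  (first piece 1, then r[4]=14)
r[6] = 19  (first piece 2, then r[4]=14)
r[7] = 24
r[8] = 28  (first piece 4, then r[4]=14)
Maximum revenue is $28.
Now minimize piece count subject to staying optimal: for each k, pieces[k] = 1 + min over i with p[i]+r[k−i]=r[k] of pieces[k−i].
pieces[5] = 2
pieces[6] = 2
pieces[7] = 1
pieces[8] = 2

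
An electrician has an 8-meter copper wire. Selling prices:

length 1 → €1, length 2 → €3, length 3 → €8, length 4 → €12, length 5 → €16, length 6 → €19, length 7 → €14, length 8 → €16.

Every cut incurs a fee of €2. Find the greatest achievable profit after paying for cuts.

Let r[k] be the best obtainable value from length k. For each k, try every first piece i and keep the best of price[i] + r[k−i] minus the 2 cut fee when i<k.
r[1] = 1
r[2] = max(1+1-2, 3+0) = 3
r[3] = max(1+3-2, 3+1-2, 8+0) = 8
r[4] = max(1+8-2, 3+3-2, 8+1-2, 12+0) = 12
r[5] = max(1+12-2, 3+8-2, 8+3-2, 12+1-2, 16+0) = 16
r[6] = max(1+16-2, 3+12-2, 8+8-2, 12+3-2, 16+1-2, 19+0) = 19
r[7] = max(1+19-2, 3+16-2, 8+12-2, …, 19+1-2, 14+0) = 18
r[8] = max(1+18-2, 3+19-2, 8+16-2, …, 14+1-2, 16+0) = 22
One optimal plan: pieces 5 + 3 (1 cut) → €24 − €2 = €22.

22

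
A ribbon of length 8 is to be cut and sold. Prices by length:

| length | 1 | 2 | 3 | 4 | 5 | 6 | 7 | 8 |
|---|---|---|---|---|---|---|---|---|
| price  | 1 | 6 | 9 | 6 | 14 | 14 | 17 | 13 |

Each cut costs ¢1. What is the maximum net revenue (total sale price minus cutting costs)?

Consider every possible first cut. r[k] is the best of p[i]+r[k−i] over all sellable i≤k, charging 1 whenever i<k.
r[1] = 1
r[2] = 6
r[3] = 9
r[4] = 11  (first piece 2, then r[2]=6)
r[5] = 14  (first piece 2, then r[3]=9)
r[6] = 17  (first piece 3, then r[3]=9)
r[7] = 19  (first piece 2, then r[5]=14)
r[8] = 22  (first piece 2, then r[6]=17)
One optimal plan: pieces 3 + 3 + 2 (2 cuts) → ¢24 − ¢2 = ¢22.

22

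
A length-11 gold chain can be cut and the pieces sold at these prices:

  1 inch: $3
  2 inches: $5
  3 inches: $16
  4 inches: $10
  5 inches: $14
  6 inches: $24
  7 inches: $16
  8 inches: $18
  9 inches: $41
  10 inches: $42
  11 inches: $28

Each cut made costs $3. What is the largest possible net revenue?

44

Consider every possible first cut. net[k] is the best of p[i]+net[k−i] over all sellable i≤k, charging 3 whenever i<k.
net[1] = 3
net[2] = max(3+3-3, 5+0) = 5
net[3] = max(3+5-3, 5+3-3, 16+0) = 16
net[4] = max(3+16-3, 5+5-3, 16+3-3, 10+0) = 16
net[5] = max(3+16-3, 5+16-3, 16+5-3, 10+3-3, 14+0) = 18
net[6] = max(3+18-3, 5+16-3, 16+16-3, 10+5-3, 14+3-3, 24+0) = 29
net[7] = max(3+29-3, 5+18-3, 16+16-3, …, 24+3-3, 16+0) = 29
net[8] = max(3+29-3, 5+29-3, 16+18-3, …, 16+3-3, 18+0) = 31
net[9] = max(3+31-3, 5+29-3, 16+29-3, …, 18+3-3, 41+0) = 42
net[10] = max(3+42-3, 5+31-3, 16+29-3, …, 41+3-3, 42+0) = 42
net[11] = max(3+42-3, 5+42-3, 16+31-3, …, 42+3-3, 28+0) = 44
One optimal plan: pieces 3 + 3 + 3 + 2 (3 cuts) → $53 − $9 = $44.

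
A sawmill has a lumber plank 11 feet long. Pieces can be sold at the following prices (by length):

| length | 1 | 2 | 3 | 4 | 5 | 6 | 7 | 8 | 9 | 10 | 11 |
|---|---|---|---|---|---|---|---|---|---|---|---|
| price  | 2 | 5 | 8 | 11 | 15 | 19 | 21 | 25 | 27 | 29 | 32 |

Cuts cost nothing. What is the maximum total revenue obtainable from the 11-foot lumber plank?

Consider every possible first cut. r[k] is the best of p[i]+r[k−i] over all sellable i≤k.
r[1] = 2
r[2] = max(2+2, 5+0) = 5
r[3] = max(2+5, 5+2, 8+0) = 8
r[4] = max(2+8, 5+5, 8+2, 11+0) = 11
r[5] = max(2+11, 5+8, 8+5, 11+2, 15+0) = 15
r[6] = max(2+15, 5+11, 8+8, 11+5, 15+2, 19+0) = 19
r[7] = max(2+19, 5+15, 8+11, …, 19+2, 21+0) = 21
r[8] = max(2+21, 5+19, 8+15, …, 21+2, 25+0) = 25
r[9] = max(2+25, 5+21, 8+19, …, 25+2, 27+0) = 27
r[10] = max(2+27, 5+25, 8+21, …, 27+2, 29+0) = 30
r[11] = max(2+30, 5+27, 8+25, …, 29+2, 32+0) = 34
One optimal cutting: 6 + 5 → $19 + $15 = $34.

34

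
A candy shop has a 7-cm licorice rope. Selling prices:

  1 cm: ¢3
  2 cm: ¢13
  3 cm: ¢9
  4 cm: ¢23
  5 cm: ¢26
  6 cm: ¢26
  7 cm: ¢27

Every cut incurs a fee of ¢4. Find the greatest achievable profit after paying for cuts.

Let v[k] be the best obtainable value from length k. For each k, try every first piece i and keep the best of price[i] + v[k−i] minus the 4 cut fee when i<k.
v[1] = 3
v[2] = max(3+3-4, 13+0) = 13
v[3] = max(3+13-4, 13+3-4, 9+0) = 12
v[4] = max(3+12-4, 13+13-4, 9+3-4, 23+0) = 23
v[5] = max(3+23-4, 13+12-4, 9+13-4, 23+3-4, 26+0) = 26
v[6] = max(3+26-4, 13+23-4, 9+12-4, 23+13-4, 26+3-4, 26+0) = 32
v[7] = max(3+32-4, 13+26-4, 9+23-4, …, 26+3-4, 27+0) = 35
One optimal plan: pieces 5 + 2 (1 cut) → ¢39 − ¢4 = ¢35.

35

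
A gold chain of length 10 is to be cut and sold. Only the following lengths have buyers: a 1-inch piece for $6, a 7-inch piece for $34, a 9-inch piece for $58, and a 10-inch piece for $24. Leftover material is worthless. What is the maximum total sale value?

Consider every possible first cut. r[k] is the best of p[i]+r[k−i] over all sellable i≤k.
r[1] = 6
r[2] = 12  (first piece 1, then r[1]=6)
r[3] = 18  (first piece 1, then r[2]=12)
r[4] = 24  (first piece 1, then r[3]=18)
r[5] = 30  (first piece 1, then r[4]=24)
r[6] = 36  (first piece 1, then r[5]=30)
r[7] = 42  (first piece 1, then r[6]=36)
r[8] = 48  (first piece 1, then r[7]=42)
r[9] = 58
r[10] = 64  (first piece 1, then r[9]=58)
One optimal cutting: 9 + 1 → $64.

64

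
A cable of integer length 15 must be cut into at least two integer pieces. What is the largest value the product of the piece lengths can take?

Fill f[k] for k=2..15: at each k try every first piece i and multiply by the better of (k−i) uncut or f[k−i].
f[2] = 1*max(1,0) = 1*1 = 1
f[3] = max(1*2, 2*1) = 2
f[4] = max(1*3, 2*2, 3*1) = 4
f[5] = max(1*4, 2*3, 3*2, 4*1) = 6
f[6] = max(1*6, 2*4, 3*3, 4*2, 5*1) = 9
f[7] = max(1*9, 2*6, 3*4, 4*3, 5*2, 6*1) = 12
f[8] = max(1*12, 2*9, 3*6, …, 6*2, 7*1) = 18
f[9] = max(1*18, 2*12, 3*9, …, 7*2, 8*1) = 27
f[10] = max(1*27, 2*18, 3*12, …, 8*2, 9*1) = 36
f[11] = max(1*36, 2*27, 3*18, …, 9*2, 10*1) = 54
f[12] = max(1*54, 2*36, 3*27, …, 10*2, 11*1) = 81
f[13] = max(1*81, 2*54, 3*36, …, 11*2, 12*1) = 108
f[14] = max(1*108, 2*81, 3*54, …, 12*2, 13*1) = 162
f[15] = max(1*162, 2*108, 3*81, …, 13*2, 14*1) = 243
One optimal split: 3 + 3 + 3 + 3 + 3; product 3*3*3*3*3 = 243.

243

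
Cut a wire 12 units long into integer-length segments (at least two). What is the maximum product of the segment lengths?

Define g[k] = max over 1≤i<k of i · max(k−i, g[k−i]); the inner max lets the remainder stay uncut if that's better.
g[2] = 1×max(1,0) = 1×1 = 1
g[3] = 1×max(2,1) = 1×2 = 2
g[4] = 2×max(2,1) = 2×2 = 4
g[5] = 2×max(3,2) = 2×3 = 6
g[6] = 3×max(3,2) = 3×3 = 9
g[7] = 2×max(5,6) = 2×6 = 12
g[8] = 2×max(6,9) = 2×9 = 18
g[9] = 3×max(6,9) = 3×9 = 27
g[10] = 2×max(8,18) = 2×18 = 36
g[11] = 2×max(9,27) = 2×27 = 54
g[12] = 3×max(9,27) = 3×27 = 81
One optimal split: 3 + 3 + 3 + 3; product 3×3×3×3 = 81.

81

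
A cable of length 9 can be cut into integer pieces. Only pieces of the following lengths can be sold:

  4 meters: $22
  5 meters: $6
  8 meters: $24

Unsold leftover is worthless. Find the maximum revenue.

Consider every possible first cut. best[k] is the best of p[i]+best[k−i] over all sellable i≤k.
best[1] = 0
best[2] = 0
best[3] = 0
best[4] = 22
best[5] = 22
best[6] = 22
best[7] = 22
best[8] = 44  (first piece 4, then best[4]=22)
best[9] = 44
One optimal cutting: pieces 4 + 4 with 1 meter of scrap → $44.

44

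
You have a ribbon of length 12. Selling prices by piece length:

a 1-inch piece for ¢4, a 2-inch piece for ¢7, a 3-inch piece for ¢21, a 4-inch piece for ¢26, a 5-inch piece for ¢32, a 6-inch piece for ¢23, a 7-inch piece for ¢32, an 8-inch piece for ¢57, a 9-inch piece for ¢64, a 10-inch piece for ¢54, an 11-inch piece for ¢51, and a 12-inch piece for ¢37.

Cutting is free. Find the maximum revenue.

Build r[k] bottom-up: r[k] = max over allowed piece i of (p[i] + r[k−i]).
r[1] = 4
r[2] = 8  (first piece 1, then r[1]=4)
r[3] = 21
r[4] = 26
r[5] = 32
r[6] = 42  (first piece 3, then r[3]=21)
r[7] = 47  (first piece 3, then r[4]=26)
r[8] = 57
r[9] = 64
r[10] = 68  (first piece 1, then r[9]=64)
r[11] = 78  (first piece 3, then r[8]=57)
r[12] = 85  (first piece 3, then r[9]=64)
One optimal cutting: 9 + 3 → ¢64 + ¢21 = ¢85.

85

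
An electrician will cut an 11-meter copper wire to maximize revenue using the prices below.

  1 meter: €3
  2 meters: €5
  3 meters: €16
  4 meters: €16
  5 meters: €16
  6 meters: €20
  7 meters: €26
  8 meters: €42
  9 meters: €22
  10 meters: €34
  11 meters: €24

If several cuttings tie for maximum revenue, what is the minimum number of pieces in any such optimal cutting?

Consider every possible first cut. r[k] is the best of p[i]+r[k−i] over all sellable i≤k.
r[1] = 3
r[2] = max(3+3, 5+0) = 6
r[3] = max(3+6, 5+3, 16+0) = 16
r[4] = max(3+16, 5+6, 16+3, 16+0) = 19
r[5] = max(3+19, 5+16, 16+6, 16+3, 16+0) = 22
r[6] = max(3+22, 5+19, 16+16, 16+6, 16+3, 20+0) = 32
r[7] = max(3+32, 5+22, 16+19, …, 20+3, 26+0) = 35
r[8] = max(3+35, 5+32, 16+22, …, 26+3, 42+0) = 42
r[9] = max(3+42, 5+35, 16+32, …, 42+3, 22+0) = 48
r[10] = max(3+48, 5+42, 16+35, …, 22+3, 34+0) = 51
r[11] = max(3+51, 5+48, 16+42, …, 34+3, 24+0) = 58
Maximum revenue is €58.
Now minimize piece count subject to staying optimal: for each k, pieces[k] = 1 + min over i with p[i]+r[k−i]=r[k] of pieces[k−i].
pieces[8] = 1
pieces[9] = 3
pieces[10] = 4
pieces[11] = 2

2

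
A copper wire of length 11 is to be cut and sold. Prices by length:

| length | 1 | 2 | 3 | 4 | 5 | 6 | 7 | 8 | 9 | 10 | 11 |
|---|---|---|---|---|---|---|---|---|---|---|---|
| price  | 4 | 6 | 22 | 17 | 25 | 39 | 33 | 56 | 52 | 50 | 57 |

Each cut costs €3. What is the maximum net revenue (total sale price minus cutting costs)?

Let r[k] be the best obtainable value from length k. For each k, try every first piece i and keep the best of price[i] + r[k−i] minus the 3 cut fee when i<k.
r[1] = 4
r[2] = max(4+4-3, 6+0) = 6
r[3] = max(4+6-3, 6+4-3, 22+0) = 22
r[4] = max(4+22-3, 6+6-3, 22+4-3, 17+0) = 23
r[5] = max(4+23-3, 6+22-3, 22+6-3, 17+4-3, 25+0) = 25
r[6] = max(4+25-3, 6+23-3, 22+22-3, 17+6-3, 25+4-3, 39+0) = 41
r[7] = max(4+41-3, 6+25-3, 22+23-3, …, 39+4-3, 33+0) = 42
r[8] = max(4+42-3, 6+41-3, 22+25-3, …, 33+4-3, 56+0) = 56
r[9] = max(4+56-3, 6+42-3, 22+41-3, …, 56+4-3, 52+0) = 60
r[10] = max(4+60-3, 6+56-3, 22+42-3, …, 52+4-3, 50+0) = 61
r[11] = max(4+61-3, 6+60-3, 22+56-3, …, 50+4-3, 57+0) = 75
One optimal plan: pieces 8 + 3 (1 cut) → €78 − €3 = €75.

75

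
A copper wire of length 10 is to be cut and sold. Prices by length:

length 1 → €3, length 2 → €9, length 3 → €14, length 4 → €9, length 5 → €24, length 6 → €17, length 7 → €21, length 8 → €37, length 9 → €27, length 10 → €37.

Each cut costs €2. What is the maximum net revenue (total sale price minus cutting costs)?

Build v[k] bottom-up: v[k] = max over allowed piece i of (p[i] + v[k−i]) − 2 per cut.
v[1] = 3
v[2] = max(3+3-2, 9+0) = 9
v[3] = max(3+9-2, 9+3-2, 14+0) = 14
v[4] = max(3+14-2, 9+9-2, 14+3-2, 9+0) = 16
v[5] = max(3+16-2, 9+14-2, 14+9-2, 9+3-2, 24+0) = 24
v[6] = max(3+24-2, 9+16-2, 14+14-2, 9+9-2, 24+3-2, 17+0) = 26
v[7] = max(3+26-2, 9+24-2, 14+16-2, …, 17+3-2, 21+0) = 31
v[8] = max(3+31-2, 9+26-2, 14+24-2, …, 21+3-2, 37+0) = 37
v[9] = max(3+37-2, 9+31-2, 14+26-2, …, 37+3-2, 27+0) = 38
v[10] = max(3+38-2, 9+37-2, 14+31-2, …, 27+3-2, 37+0) = 46
One optimal plan: pieces 5 + 5 (1 cut) → €48 − €2 = €46.

46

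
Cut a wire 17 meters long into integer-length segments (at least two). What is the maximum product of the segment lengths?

Fill prod[k] for k=2..17: at each k try every first piece i and multiply by the better of (k−i) uncut or prod[k−i].
Small cases: prod[2]=1, prod[3]=2, prod[4]=4, prod[5]=6, prod[6]=9, prod[7]=12, prod[8]=18, prod[9]=27.
prod[10] = 2*max(8,18) = 2*18 = 36
prod[11] = 2*max(9,27) = 2*27 = 54
prod[12] = 3*max(9,27) = 3*27 = 81
prod[13] = 2*max(11,54) = 2*54 = 108
prod[14] = 2*max(12,81) = 2*81 = 162
prod[15] = 3*max(12,81) = 3*81 = 243
prod[16] = 2*max(14,162) = 2*162 = 324
prod[17] = 2*max(15,243) = 2*243 = 486
One optimal split: 3 + 3 + 3 + 3 + 3 + 2; product 3*3*3*3*3*2 = 486.

486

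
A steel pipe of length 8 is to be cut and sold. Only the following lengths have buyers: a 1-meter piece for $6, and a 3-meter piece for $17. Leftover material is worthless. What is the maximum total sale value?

Build f[k] bottom-up: f[k] = max over allowed piece i of (p[i] + f[k−i]).
f[1] = 6
f[2] = 12  (first piece 1, then f[1]=6)
f[3] = max(6+12, 17+0) = 18
f[4] = max(6+18, 17+6) = 24
f[5] = max(6+24, 17+12) = 30
f[6] = max(6+30, 17+18) = 36
f[7] = max(6+36, 17+24) = 42
f[8] = max(6+42, 17+30) = 48
One optimal cutting: 1 + 1 + 1 + 1 + 1 + 1 + 1 + 1 → $48.

48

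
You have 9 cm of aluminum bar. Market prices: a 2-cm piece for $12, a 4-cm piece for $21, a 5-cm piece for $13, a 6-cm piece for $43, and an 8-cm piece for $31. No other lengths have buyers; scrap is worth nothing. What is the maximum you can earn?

55

Build r[k] bottom-up: r[k] = max over allowed piece i of (p[i] + r[k−i]).
r[1] = 0
r[2] = 12
r[3] = 12
r[4] = max(12+12, 21+0) = 24
r[5] = max(12+12, 21+0, 13+0) = 24
r[6] = max(12+24, 21+12, 13+0, 43+0) = 43
r[7] = max(12+24, 21+12, 13+12, 43+0) = 43
r[8] = max(12+43, 21+24, 13+12, 43+12, 31+0) = 55
r[9] = max(12+43, 21+24, 13+24, 43+12, 31+0) = 55
One optimal cutting: pieces 6 + 2 with 1 cm of scrap → $55.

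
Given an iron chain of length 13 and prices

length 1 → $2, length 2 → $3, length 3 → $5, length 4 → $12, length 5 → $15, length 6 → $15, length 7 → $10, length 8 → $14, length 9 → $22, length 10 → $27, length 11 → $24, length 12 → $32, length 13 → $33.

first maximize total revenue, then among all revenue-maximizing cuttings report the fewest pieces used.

Build r[k] bottom-up: r[k] = max over allowed piece i of (p[i] + r[k−i]).
r[1] = 2
r[2] = 4  (first piece 1, then r[1]=2)
r[3] = 6  (first piece 1, then r[2]=4)
r[4] = 12
r[5] = 15
r[6] = 17  (first piece 1, then r[5]=15)
r[7] = 19  (first piece 1, then r[6]=17)
r[8] = 24  (first piece 4, then r[4]=12)
r[9] = 27  (first piece 4, then r[5]=15)
r[10] = 30  (first piece 5, then r[5]=15)
r[11] = 32  (first piece 1, then r[10]=30)
r[12] = 36  (first piece 4, then r[8]=24)
r[13] = 39  (first piece 4, then r[9]=27)
Maximum revenue is $39.
Now minimize piece count subject to staying optimal: for each k, pieces[k] = 1 + min over i with p[i]+r[k−i]=r[k] of pieces[k−i].
pieces[10] = 2
pieces[11] = 3
pieces[12] = 3
pieces[13] = 3

3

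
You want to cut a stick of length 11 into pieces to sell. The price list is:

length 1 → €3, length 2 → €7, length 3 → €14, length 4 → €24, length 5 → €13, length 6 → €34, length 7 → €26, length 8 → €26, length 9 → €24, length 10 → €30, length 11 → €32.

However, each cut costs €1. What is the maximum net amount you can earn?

Let r[k] be the best obtainable value from length k. For each k, try every first piece i and keep the best of price[i] + r[k−i] minus the 1 cut fee when i<k.
r[1] = 3
r[2] = 7
r[3] = 14
r[4] = 24
r[5] = 26  (first piece 1, then r[4]=24)
r[6] = 34
r[7] = 37  (first piece 3, then r[4]=24)
r[8] = 47  (first piece 4, then r[4]=24)
r[9] = 49  (first piece 1, then r[8]=47)
r[10] = 57  (first piece 4, then r[6]=34)
r[11] = 60  (first piece 3, then r[8]=47)
One optimal plan: pieces 4 + 4 + 3 (2 cuts) → €62 − €2 = €60.

60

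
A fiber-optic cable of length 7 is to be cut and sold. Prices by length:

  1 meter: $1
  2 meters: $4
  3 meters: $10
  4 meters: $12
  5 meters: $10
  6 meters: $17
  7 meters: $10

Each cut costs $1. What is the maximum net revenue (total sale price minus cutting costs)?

21

Consider every possible first cut. v[k] is the best of p[i]+v[k−i] over all sellable i≤k, charging 1 whenever i<k.
v[1] = 1
v[2] = 4
v[3] = 10
v[4] = 12
v[5] = 13  (first piece 2, then v[3]=10)
v[6] = 19  (first piece 3, then v[3]=10)
v[7] = 21  (first piece 3, then v[4]=12)
One optimal plan: pieces 4 + 3 (1 cut) → $22 − $1 = $21.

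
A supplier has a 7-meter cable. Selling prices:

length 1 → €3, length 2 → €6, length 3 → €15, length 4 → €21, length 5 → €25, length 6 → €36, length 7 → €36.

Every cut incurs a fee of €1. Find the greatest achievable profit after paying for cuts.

Let v[k] be the best obtainable value from length k. For each k, try every first piece i and keep the best of price[i] + v[k−i] minus the 1 cut fee when i<k.
v[1] = 3
v[2] = 6
v[3] = 15
v[4] = 21
v[5] = 25
v[6] = 36
v[7] = 38  (first piece 1, then v[6]=36)
One optimal plan: pieces 6 + 1 (1 cut) → €39 − €1 = €38.

38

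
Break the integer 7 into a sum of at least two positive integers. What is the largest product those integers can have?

Let P[k] be the best product for length k (with at least one cut). For each first piece i, the rest contributes max(k−i, P[k−i]).
P[2] = 1×max(1,0) = 1×1 = 1
P[3] = max(1×2, 2×1) = 2
P[4] = max(1×3, 2×2, 3×1) = 4
P[5] = max(1×4, 2×3, 3×2, 4×1) = 6
P[6] = max(1×6, 2×4, 3×3, 4×2, 5×1) = 9
P[7] = max(1×9, 2×6, 3×4, 4×3, 5×2, 6×1) = 12
One optimal split: 3 + 2 + 2; product 3×2×2 = 12.

12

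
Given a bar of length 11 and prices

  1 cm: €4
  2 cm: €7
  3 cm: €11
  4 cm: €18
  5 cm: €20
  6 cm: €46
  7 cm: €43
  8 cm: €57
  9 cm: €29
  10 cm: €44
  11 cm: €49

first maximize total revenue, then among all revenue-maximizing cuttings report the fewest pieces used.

4

Build r[k] bottom-up: r[k] = max over allowed piece i of (p[i] + r[k−i]).
r[1] = 4
r[2] = max(4+4, 7+0) = 8
r[3] = max(4+8, 7+4, 11+0) = 12
r[4] = max(4+12, 7+8, 11+4, 18+0) = 18
r[5] = max(4+18, 7+12, 11+8, 18+4, 20+0) = 22
r[6] = max(4+22, 7+18, 11+12, 18+8, 20+4, 46+0) = 46
r[7] = max(4+46, 7+22, 11+18, …, 46+4, 43+0) = 50
r[8] = max(4+50, 7+46, 11+22, …, 43+4, 57+0) = 57
r[9] = max(4+57, 7+50, 11+46, …, 57+4, 29+0) = 61
r[10] = max(4+61, 7+57, 11+50, …, 29+4, 44+0) = 65
r[11] = max(4+65, 7+61, 11+57, …, 44+4, 49+0) = 69
Maximum revenue is €69.
Now minimize piece count subject to staying optimal: for each k, pieces[k] = 1 + min over i with p[i]+r[k−i]=r[k] of pieces[k−i].
pieces[8] = 1
pieces[9] = 2
pieces[10] = 3
pieces[11] = 4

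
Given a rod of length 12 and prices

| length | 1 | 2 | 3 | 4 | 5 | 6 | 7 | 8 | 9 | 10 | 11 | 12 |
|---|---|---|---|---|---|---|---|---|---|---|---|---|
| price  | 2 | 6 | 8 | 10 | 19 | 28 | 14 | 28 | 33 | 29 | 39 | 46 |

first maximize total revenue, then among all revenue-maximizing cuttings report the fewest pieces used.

2

Build r[k] bottom-up: r[k] = max over allowed piece i of (p[i] + r[k−i]).
r[1] = 2
r[2] = 6
r[3] = 8  (first piece 1, then r[2]=6)
r[4] = 12  (first piece 2, then r[2]=6)
r[5] = 19
r[6] = 28
r[7] = 30  (first piece 1, then r[6]=28)
r[8] = 34  (first piece 2, then r[6]=28)
r[9] = 36  (first piece 1, then r[8]=34)
r[10] = 40  (first piece 2, then r[8]=34)
r[11] = 47  (first piece 5, then r[6]=28)
r[12] = 56  (first piece 6, then r[6]=28)
Maximum revenue is $56.
Now minimize piece count subject to staying optimal: for each k, pieces[k] = 1 + min over i with p[i]+r[k−i]=r[k] of pieces[k−i].
pieces[9] = 2
pieces[10] = 3
pieces[11] = 2
pieces[12] = 2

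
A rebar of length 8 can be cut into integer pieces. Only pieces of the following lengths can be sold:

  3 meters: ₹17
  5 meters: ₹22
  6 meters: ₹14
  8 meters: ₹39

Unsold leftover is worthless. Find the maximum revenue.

39

Consider every possible first cut. r[k] is the best of p[i]+r[k−i] over all sellable i≤k.
r[1] = 0
r[2] = 0
r[3] = 17
r[4] = 17
r[5] = 22
r[6] = 34  (first piece 3, then r[3]=17)
r[7] = 34
r[8] = 39  (first piece 3, then r[5]=22)
One optimal cutting: 5 + 3 → ₹39.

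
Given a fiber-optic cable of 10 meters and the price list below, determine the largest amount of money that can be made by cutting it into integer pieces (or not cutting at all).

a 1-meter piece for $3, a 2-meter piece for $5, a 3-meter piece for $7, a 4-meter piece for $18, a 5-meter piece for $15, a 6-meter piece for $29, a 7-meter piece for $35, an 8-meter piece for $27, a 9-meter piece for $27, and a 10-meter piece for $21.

47

Build best[k] bottom-up: best[k] = max over allowed piece i of (p[i] + best[k−i]).
best[1] = 3
best[2] = 6  (first piece 1, then best[1]=3)
best[3] = 9  (first piece 1, then best[2]=6)
best[4] = 18
best[5] = 21  (first piece 1, then best[4]=18)
best[6] = 29
best[7] = 35
best[8] = 38  (first piece 1, then best[7]=35)
best[9] = 41  (first piece 1, then best[8]=38)
best[10] = 47  (first piece 4, then best[6]=29)
One optimal cutting: 6 + 4 → $29 + $18 = $47.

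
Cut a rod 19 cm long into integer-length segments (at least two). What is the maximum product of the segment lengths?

972

Let g[k] be the best product for length k (with at least one cut). For each first piece i, the rest contributes max(k−i, g[k−i]).
Small cases: g[2]=1, g[3]=2, g[4]=4, g[5]=6, g[6]=9, g[7]=12, g[8]=18, g[9]=27, g[10]=36, g[11]=54.
g[12] = max(1*54, 2*36, 3*27, …, 10*2, 11*1) = 81
g[13] = max(1*81, 2*54, 3*36, …, 11*2, 12*1) = 108
g[14] = max(1*108, 2*81, 3*54, …, 12*2, 13*1) = 162
g[15] = max(1*162, 2*108, 3*81, …, 13*2, 14*1) = 243
g[16] = max(1*243, 2*162, 3*108, …, 14*2, 15*1) = 324
g[17] = max(1*324, 2*243, 3*162, …, 15*2, 16*1) = 486
g[18] = max(1*486, 2*324, 3*243, …, 16*2, 17*1) = 729
g[19] = max(1*729, 2*486, 3*324, …, 17*2, 18*1) = 972
One optimal split: 3 + 3 + 3 + 3 + 3 + 2 + 2; product 3*3*3*3*3*2*2 = 972.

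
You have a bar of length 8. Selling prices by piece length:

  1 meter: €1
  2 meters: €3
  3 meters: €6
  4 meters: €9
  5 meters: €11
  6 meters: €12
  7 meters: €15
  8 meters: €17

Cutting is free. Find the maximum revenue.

18

Build r[k] bottom-up: r[k] = max over allowed piece i of (p[i] + r[k−i]).
r[1] = 1
r[2] = max(1+1, 3+0) = 3
r[3] = max(1+3, 3+1, 6+0) = 6
r[4] = max(1+6, 3+3, 6+1, 9+0) = 9
r[5] = max(1+9, 3+6, 6+3, 9+1, 11+0) = 11
r[6] = max(1+11, 3+9, 6+6, 9+3, 11+1, 12+0) = 12
r[7] = max(1+12, 3+11, 6+9, …, 12+1, 15+0) = 15
r[8] = max(1+15, 3+12, 6+11, …, 15+1, 17+0) = 18
One optimal cutting: 4 + 4 → €9 + €9 = €18.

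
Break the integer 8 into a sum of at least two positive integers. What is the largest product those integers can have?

18

Let prod[k] be the best product for length k (with at least one cut). For each first piece i, the rest contributes max(k−i, prod[k−i]).
prod[2] = 1×max(1,0) = 1×1 = 1
prod[3] = max(1×2, 2×1) = 2
prod[4] = max(1×3, 2×2, 3×1) = 4
prod[5] = max(1×4, 2×3, 3×2, 4×1) = 6
prod[6] = max(1×6, 2×4, 3×3, 4×2, 5×1) = 9
prod[7] = max(1×9, 2×6, 3×4, 4×3, 5×2, 6×1) = 12
prod[8] = max(1×12, 2×9, 3×6, …, 6×2, 7×1) = 18
One optimal split: 3 + 3 + 2; product 3×3×2 = 18.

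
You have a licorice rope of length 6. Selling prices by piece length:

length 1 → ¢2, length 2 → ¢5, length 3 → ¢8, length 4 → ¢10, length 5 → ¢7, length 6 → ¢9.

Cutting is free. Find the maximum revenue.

16

Build v[k] bottom-up: v[k] = max over allowed piece i of (p[i] + v[k−i]).
v[1] = 2
v[2] = 5
v[3] = 8
v[4] = 10  (first piece 1, then v[3]=8)
v[5] = 13  (first piece 2, then v[3]=8)
v[6] = 16  (first piece 3, then v[3]=8)
One optimal cutting: 3 + 3 → ¢8 + ¢8 = ¢16.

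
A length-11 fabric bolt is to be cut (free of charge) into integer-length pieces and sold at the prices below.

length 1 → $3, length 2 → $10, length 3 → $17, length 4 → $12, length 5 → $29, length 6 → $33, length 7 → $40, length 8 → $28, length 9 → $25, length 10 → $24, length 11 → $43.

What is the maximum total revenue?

63

Consider every possible first cut. v[k] is the best of p[i]+v[k−i] over all sellable i≤k.
v[1] = 3
v[2] = max(3+3, 10+0) = 10
v[3] = max(3+10, 10+3, 17+0) = 17
v[4] = max(3+17, 10+10, 17+3, 12+0) = 20
v[5] = max(3+20, 10+17, 17+10, 12+3, 29+0) = 29
v[6] = max(3+29, 10+20, 17+17, 12+10, 29+3, 33+0) = 34
v[7] = max(3+34, 10+29, 17+20, …, 33+3, 40+0) = 40
v[8] = max(3+40, 10+34, 17+29, …, 40+3, 28+0) = 46
v[9] = max(3+46, 10+40, 17+34, …, 28+3, 25+0) = 51
v[10] = max(3+51, 10+46, 17+40, …, 25+3, 24+0) = 58
v[11] = max(3+58, 10+51, 17+46, …, 24+3, 43+0) = 63
One optimal cutting: 5 + 3 + 3 → $29 + $17 + $17 = $63.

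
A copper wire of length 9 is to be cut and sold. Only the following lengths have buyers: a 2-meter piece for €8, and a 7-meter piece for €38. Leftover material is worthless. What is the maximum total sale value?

46

Build best[k] bottom-up: best[k] = max over allowed piece i of (p[i] + best[k−i]).
best[1] = 0
best[2] = 8
best[3] = 8
best[4] = 16  (first piece 2, then best[2]=8)
best[5] = 16
best[6] = 24  (first piece 2, then best[4]=16)
best[7] = max(8+16, 38+0) = 38
best[8] = max(8+24, 38+0) = 38
best[9] = max(8+38, 38+8) = 46
One optimal cutting: 7 + 2 → €46.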